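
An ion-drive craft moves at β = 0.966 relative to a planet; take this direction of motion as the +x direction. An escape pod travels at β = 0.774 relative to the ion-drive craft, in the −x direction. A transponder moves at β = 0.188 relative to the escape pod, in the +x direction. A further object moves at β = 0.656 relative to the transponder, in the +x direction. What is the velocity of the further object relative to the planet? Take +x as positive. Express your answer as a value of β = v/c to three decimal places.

Apply u = (u' + v)/(1 + u'v/c²) successively, working outward toward the planet.
Start: velocity of the ion-drive craft relative to the planet = 0.9660c.
Compose with the escape pod (u' = -0.774 in the ion-drive craft frame): u_1 = (-0.774 + 0.966) / (1 + (-0.774)·0.966) = 0.1920/0.2523 = 0.7610.
Compose with the transponder (u' = 0.188 in the escape pod frame): u_2 = (0.188 + 0.761) / (1 + 0.188·0.761) = 0.9490/1.1431 = 0.8302.
Compose with the further object (u' = 0.656 in the transponder frame): u_3 = (0.656 + 0.830) / (1 + 0.656·0.830) = 1.4862/1.5446 = 0.9622.

β = +0.962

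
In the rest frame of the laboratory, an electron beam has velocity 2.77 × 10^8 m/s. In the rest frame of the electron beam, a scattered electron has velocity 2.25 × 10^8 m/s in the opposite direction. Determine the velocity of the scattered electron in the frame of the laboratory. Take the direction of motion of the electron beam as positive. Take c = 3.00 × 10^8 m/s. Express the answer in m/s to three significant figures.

+1.69 × 10^8 m/s

In units of c (dividing by 3.00 × 10^8 m/s): v = 0.923, u' = -0.750.
u = (u' + v)/(1 + u'v/c²):
u = (-0.750 + 0.923) / (1 + (-0.750)·0.923) = 0.1733/0.3075 = 0.5637
(Galilean addition would give +0.173c.)
Converting back: u = 0.5637 × 3.00 × 10^8 m/s.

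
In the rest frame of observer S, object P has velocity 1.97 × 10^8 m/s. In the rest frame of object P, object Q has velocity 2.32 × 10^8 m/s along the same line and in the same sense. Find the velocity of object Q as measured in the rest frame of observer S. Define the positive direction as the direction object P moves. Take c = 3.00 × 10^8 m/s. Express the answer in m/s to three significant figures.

In units of c (dividing by 3.00 × 10^8 m/s): v = 0.657, u' = 0.773.
u = (u' + v)/(1 + u'v/c²):
u = (0.773 + 0.657) / (1 + 0.773·0.657) = 1.4300/1.5078 = 0.9484
(Galilean addition would give +1.430c, exceeding c.)
Converting back: u = 0.9484 × 3.00 × 10^8 m/s.

2.85 × 10^8 m/s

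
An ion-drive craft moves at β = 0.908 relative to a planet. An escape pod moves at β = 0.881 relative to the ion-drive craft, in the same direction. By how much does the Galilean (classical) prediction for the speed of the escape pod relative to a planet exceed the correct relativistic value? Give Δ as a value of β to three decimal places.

Δ = 0.795

Galilean: u_cl = 0.881 + 0.908 = 1.7890.
Relativistic: u_rel = (0.881 + 0.908) / (1 + 0.881·0.908) = 1.7890/1.7999 = 0.9939.
Δ = 1.7890 − 0.9939 = 0.7951.
(The classical prediction exceeds c; the relativistic result does not.)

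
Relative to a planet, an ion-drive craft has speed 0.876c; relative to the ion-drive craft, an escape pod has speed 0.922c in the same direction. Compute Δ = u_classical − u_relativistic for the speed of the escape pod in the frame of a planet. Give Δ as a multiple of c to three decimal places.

Galilean: u_cl = 0.922 + 0.876 = 1.7980.
Relativistic: u_rel = (0.922 + 0.876) / (1 + 0.922·0.876) = 1.7980/1.8077 = 0.9946.
Δ = 1.7980 − 0.9946 = 0.8034.
(The classical prediction exceeds c; the relativistic result does not.)

Δ = 0.803c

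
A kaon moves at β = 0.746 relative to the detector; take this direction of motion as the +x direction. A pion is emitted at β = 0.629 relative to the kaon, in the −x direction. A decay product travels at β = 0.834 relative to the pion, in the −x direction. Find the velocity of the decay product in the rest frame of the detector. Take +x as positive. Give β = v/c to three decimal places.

β = -0.752

Apply u = (u' + v)/(1 + u'v/c²) successively, working outward toward the detector.
Start: velocity of the kaon relative to the detector = 0.7460c.
Compose with the pion (u' = -0.629 in the kaon frame): u_1 = (-0.629 + 0.746) / (1 + (-0.629)·0.746) = 0.1170/0.5308 = 0.2204.
Compose with the decay product (u' = -0.834 in the pion frame): u_2 = (-0.834 + 0.220) / (1 + (-0.834)·0.220) = -0.6136/0.8162 = -0.7518.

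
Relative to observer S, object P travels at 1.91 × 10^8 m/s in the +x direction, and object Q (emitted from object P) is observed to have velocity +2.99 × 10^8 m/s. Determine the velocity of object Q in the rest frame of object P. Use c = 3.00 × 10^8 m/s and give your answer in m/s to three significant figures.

v = 0.637c, u = 0.997c.
Invert the composition law: u' = (u − v)/(1 − uv/c²).
u' = (0.997 − 0.637) / (1 − (0.997)(0.637)) = 0.3600/0.3655 = 0.9851.
u' = 0.9851 × 3.00 × 10^8 m/s.

+2.96 × 10^8 m/s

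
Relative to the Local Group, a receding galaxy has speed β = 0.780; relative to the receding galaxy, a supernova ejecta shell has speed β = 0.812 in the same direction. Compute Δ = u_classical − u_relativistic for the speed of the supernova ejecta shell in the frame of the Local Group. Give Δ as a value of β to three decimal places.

Δ = 0.617

Galilean: u_cl = 0.812 + 0.780 = 1.5920.
Relativistic: u_rel = (0.812 + 0.780) / (1 + 0.812·0.780) = 1.5920/1.6334 = 0.9747.
Δ = 1.5920 − 0.9747 = 0.6173.
(The classical prediction exceeds c; the relativistic result does not.)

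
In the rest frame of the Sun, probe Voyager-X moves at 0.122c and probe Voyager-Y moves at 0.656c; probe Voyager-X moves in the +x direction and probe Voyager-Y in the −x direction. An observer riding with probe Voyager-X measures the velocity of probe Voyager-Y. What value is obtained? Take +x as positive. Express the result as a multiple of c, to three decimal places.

β_A = 0.122, β_B = -0.656.
Transform to A's frame with the inverse velocity-addition law: u' = (u − v)/(1 − uv/c²), taking u = β_B and v = β_A.
u' = (-0.656 − 0.122) / (1 − (0.122)(-0.656)) = -0.7780/1.0800 = -0.7203.

-0.720c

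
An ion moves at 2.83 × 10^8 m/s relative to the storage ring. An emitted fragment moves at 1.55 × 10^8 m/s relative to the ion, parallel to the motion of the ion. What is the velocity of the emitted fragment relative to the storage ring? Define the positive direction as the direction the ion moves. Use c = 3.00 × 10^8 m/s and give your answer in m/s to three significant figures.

2.94 × 10^8 m/s

In units of c (dividing by 3.00 × 10^8 m/s): v = 0.943, u' = 0.517.
u = (u' + v)/(1 + u'v/c²):
u = (0.517 + 0.943) / (1 + 0.517·0.943) = 1.4600/1.4874 = 0.9816
(Galilean addition would give +1.460c, exceeding c.)
Converting back: u = 0.9816 × 3.00 × 10^8 m/s.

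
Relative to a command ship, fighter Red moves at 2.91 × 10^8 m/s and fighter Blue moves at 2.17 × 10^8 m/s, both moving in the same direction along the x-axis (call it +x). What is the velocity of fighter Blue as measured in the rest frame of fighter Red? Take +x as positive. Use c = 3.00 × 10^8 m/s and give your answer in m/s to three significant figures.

-2.48 × 10^8 m/s

β_A = 0.970, β_B = 0.723 (dividing each by c = 3.00 × 10^8 m/s).
Transform to A's frame with the inverse velocity-addition law: u' = (u − v)/(1 − uv/c²), taking u = β_B and v = β_A.
u' = (0.723 − 0.970) / (1 − (0.970)(0.723)) = -0.2467/0.2984 = -0.8267.
u' = -0.8267 × 3.00 × 10^8 m/s.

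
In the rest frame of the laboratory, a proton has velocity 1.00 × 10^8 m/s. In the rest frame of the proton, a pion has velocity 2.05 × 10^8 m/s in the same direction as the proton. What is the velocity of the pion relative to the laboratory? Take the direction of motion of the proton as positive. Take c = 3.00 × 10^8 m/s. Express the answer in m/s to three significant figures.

In units of c (dividing by 3.00 × 10^8 m/s): v = 0.333, u' = 0.683.
u = (u' + v)/(1 + u'v/c²):
u = (0.683 + 0.333) / (1 + 0.683·0.333) = 1.0167/1.2278 = 0.8281
Converting back: u = 0.8281 × 3.00 × 10^8 m/s.

2.48 × 10^8 m/s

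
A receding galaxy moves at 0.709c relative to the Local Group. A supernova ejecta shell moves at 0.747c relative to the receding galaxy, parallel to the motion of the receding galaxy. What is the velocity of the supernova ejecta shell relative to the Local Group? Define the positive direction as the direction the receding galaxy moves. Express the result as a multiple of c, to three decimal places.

With v = 0.709 and u' = 0.747 (in units of c),
u = (u' + v)/(1 + u'v/c²):
u = (0.747 + 0.709) / (1 + 0.747·0.709) = 1.4560/1.5296 = 0.9519

0.952c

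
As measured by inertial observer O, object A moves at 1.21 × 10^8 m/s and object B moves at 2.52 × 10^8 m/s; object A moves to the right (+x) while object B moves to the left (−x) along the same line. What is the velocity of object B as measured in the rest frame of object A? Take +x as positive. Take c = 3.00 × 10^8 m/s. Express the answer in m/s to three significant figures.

-2.79 × 10^8 m/s

β_A = 0.403, β_B = -0.840 (dividing each by c = 3.00 × 10^8 m/s).
Transform to A's frame with the inverse velocity-addition law: u' = (u − v)/(1 − uv/c²), taking u = β_B and v = β_A.
u' = (-0.840 − 0.403) / (1 − (0.403)(-0.840)) = -1.2433/1.3388 = -0.9287.
u' = -0.9287 × 3.00 × 10^8 m/s.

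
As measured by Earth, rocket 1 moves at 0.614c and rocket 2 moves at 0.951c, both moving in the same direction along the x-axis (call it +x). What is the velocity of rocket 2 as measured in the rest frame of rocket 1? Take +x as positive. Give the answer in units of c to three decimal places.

+0.810c

β_A = 0.614, β_B = 0.951.
Transform to A's frame with the inverse velocity-addition law: u' = (u − v)/(1 − uv/c²), taking u = β_B and v = β_A.
u' = (0.951 − 0.614) / (1 − (0.614)(0.951)) = 0.3370/0.4161 = 0.8099.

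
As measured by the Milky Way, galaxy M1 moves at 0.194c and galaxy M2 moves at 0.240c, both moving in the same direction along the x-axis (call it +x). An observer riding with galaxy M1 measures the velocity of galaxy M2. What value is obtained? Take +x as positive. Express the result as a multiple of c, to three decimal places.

β_A = 0.194, β_B = 0.240.
Transform to A's frame with the inverse velocity-addition law: u' = (u − v)/(1 − uv/c²), taking u = β_B and v = β_A.
u' = (0.240 − 0.194) / (1 − (0.194)(0.240)) = 0.0460/0.9534 = 0.0482.

+0.048c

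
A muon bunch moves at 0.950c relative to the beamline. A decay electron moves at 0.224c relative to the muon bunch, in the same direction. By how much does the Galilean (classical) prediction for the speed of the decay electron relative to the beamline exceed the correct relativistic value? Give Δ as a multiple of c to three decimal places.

Galilean: u_cl = 0.224 + 0.950 = 1.1740.
Relativistic: u_rel = (0.224 + 0.950) / (1 + 0.224·0.950) = 1.1740/1.2128 = 0.9680.
Δ = 1.1740 − 0.9680 = 0.2060.
(The classical prediction exceeds c; the relativistic result does not.)

Δ = 0.206c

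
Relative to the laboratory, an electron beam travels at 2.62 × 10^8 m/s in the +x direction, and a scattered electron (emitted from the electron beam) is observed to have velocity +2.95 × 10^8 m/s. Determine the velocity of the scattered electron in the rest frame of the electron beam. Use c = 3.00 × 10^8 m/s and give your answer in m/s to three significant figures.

v = 0.873c, u = 0.983c.
Invert the composition law: u' = (u − v)/(1 − uv/c²).
u' = (0.983 − 0.873) / (1 − (0.983)(0.873)) = 0.1100/0.1412 = 0.7789.
u' = 0.7789 × 3.00 × 10^8 m/s.

+2.34 × 10^8 m/s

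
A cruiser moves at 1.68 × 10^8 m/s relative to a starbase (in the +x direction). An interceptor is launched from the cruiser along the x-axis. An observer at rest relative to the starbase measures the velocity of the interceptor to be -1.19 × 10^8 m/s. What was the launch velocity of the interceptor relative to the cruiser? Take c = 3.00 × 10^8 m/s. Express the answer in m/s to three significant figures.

-2.35 × 10^8 m/s

v = 0.560c, u = -0.397c.
Invert the composition law: u' = (u − v)/(1 − uv/c²).
u' = (-0.397 − 0.560) / (1 − (-0.397)(0.560)) = -0.9567/1.2221 = -0.7828.
u' = -0.7828 × 3.00 × 10^8 m/s.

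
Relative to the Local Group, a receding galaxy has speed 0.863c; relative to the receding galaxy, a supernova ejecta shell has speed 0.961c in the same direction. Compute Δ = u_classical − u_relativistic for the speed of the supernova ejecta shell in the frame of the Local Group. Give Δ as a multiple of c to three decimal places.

Δ = 0.827c

Galilean: u_cl = 0.961 + 0.863 = 1.8240.
Relativistic: u_rel = (0.961 + 0.863) / (1 + 0.961·0.863) = 1.8240/1.8293 = 0.9971.
Δ = 1.8240 − 0.9971 = 0.8269.
(The classical prediction exceeds c; the relativistic result does not.)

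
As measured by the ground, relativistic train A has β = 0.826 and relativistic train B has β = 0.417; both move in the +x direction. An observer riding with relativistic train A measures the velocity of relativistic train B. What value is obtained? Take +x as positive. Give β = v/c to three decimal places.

β_A = 0.826, β_B = 0.417.
Transform to A's frame with the inverse velocity-addition law: u' = (u − v)/(1 − uv/c²), taking u = β_B and v = β_A.
u' = (0.417 − 0.826) / (1 − (0.826)(0.417)) = -0.4090/0.6556 = -0.6239.

β = -0.624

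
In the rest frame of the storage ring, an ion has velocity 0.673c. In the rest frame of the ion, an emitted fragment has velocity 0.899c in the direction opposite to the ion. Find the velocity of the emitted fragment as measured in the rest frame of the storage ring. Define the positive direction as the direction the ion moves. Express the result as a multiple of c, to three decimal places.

-0.572c

With v = 0.673 and u' = -0.899 (in units of c),
u = (u' + v)/(1 + u'v/c²):
u = (-0.899 + 0.673) / (1 + (-0.899)·0.673) = -0.2260/0.3950 = -0.5722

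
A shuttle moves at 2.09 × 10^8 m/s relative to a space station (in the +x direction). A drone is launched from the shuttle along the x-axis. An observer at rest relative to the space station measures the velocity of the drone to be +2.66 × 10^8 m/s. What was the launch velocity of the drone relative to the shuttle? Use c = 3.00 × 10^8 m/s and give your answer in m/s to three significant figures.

+1.49 × 10^8 m/s

v = 0.697c, u = 0.887c.
Invert the composition law: u' = (u − v)/(1 − uv/c²).
u' = (0.887 − 0.697) / (1 − (0.887)(0.697)) = 0.1900/0.3823 = 0.4970.
u' = 0.4970 × 3.00 × 10^8 m/s.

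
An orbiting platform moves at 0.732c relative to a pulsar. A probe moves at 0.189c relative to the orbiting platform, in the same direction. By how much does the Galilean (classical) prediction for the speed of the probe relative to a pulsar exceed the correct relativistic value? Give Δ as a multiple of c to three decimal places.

Galilean: u_cl = 0.189 + 0.732 = 0.9210.
Relativistic: u_rel = (0.189 + 0.732) / (1 + 0.189·0.732) = 0.9210/1.1383 = 0.8091.
Δ = 0.9210 − 0.8091 = 0.1119.

Δ = 0.112c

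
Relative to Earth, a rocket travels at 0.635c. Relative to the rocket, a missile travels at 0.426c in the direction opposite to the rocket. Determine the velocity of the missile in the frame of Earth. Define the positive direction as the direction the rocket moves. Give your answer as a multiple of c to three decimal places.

With v = 0.635 and u' = -0.426 (in units of c),
u = (u' + v)/(1 + u'v/c²):
u = (-0.426 + 0.635) / (1 + (-0.426)·0.635) = 0.2090/0.7295 = 0.2865
(Galilean addition would give +0.209c.)

+0.287c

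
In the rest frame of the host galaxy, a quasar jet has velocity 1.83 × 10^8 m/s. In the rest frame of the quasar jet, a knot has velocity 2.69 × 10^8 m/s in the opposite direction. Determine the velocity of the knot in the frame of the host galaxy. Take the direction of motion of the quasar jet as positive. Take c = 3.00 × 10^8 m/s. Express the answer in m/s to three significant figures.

In units of c (dividing by 3.00 × 10^8 m/s): v = 0.610, u' = -0.897.
u = (u' + v)/(1 + u'v/c²):
u = (-0.897 + 0.610) / (1 + (-0.897)·0.610) = -0.2867/0.4530 = -0.6328
Converting back: u = -0.6328 × 3.00 × 10^8 m/s.

-1.90 × 10^8 m/s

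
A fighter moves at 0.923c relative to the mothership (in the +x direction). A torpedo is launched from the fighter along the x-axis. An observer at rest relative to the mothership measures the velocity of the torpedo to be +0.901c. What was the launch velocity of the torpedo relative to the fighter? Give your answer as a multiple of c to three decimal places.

Invert the composition law: u' = (u − v)/(1 − uv/c²).
u' = (0.901 − 0.923) / (1 − (0.901)(0.923)) = -0.0220/0.1684 = -0.1307.

-0.131c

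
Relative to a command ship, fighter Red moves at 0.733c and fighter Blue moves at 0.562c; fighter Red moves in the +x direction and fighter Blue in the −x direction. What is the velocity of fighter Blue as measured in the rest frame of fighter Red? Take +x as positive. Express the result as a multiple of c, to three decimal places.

-0.917c

β_A = 0.733, β_B = -0.562.
Transform to A's frame with the inverse velocity-addition law: u' = (u − v)/(1 − uv/c²), taking u = β_B and v = β_A.
u' = (-0.562 − 0.733) / (1 − (0.733)(-0.562)) = -1.2950/1.4119 = -0.9172.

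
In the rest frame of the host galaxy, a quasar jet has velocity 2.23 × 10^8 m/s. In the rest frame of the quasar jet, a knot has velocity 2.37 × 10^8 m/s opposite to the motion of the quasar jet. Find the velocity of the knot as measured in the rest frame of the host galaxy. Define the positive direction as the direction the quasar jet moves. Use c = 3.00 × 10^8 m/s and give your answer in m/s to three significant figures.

In units of c (dividing by 3.00 × 10^8 m/s): v = 0.743, u' = -0.790.
u = (u' + v)/(1 + u'v/c²):
u = (-0.790 + 0.743) / (1 + (-0.790)·0.743) = -0.0467/0.4128 = -0.1131
Converting back: u = -0.1131 × 3.00 × 10^8 m/s.

-3.39 × 10^7 m/s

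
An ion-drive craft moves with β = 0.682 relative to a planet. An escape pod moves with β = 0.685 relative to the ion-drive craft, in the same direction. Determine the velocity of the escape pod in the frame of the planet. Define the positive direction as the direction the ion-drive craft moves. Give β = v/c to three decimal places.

With v = 0.682 and u' = 0.685 (in units of c),
u = (u' + v)/(1 + u'v/c²):
u = (0.685 + 0.682) / (1 + 0.685·0.682) = 1.3670/1.4672 = 0.9317
(Galilean addition would give +1.367c, exceeding c.)

β = 0.932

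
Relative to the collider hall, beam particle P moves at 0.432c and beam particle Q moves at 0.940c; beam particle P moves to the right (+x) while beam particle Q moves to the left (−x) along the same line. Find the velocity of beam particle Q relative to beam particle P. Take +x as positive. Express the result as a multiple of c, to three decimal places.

-0.976c

β_A = 0.432, β_B = -0.940.
Transform to A's frame with the inverse velocity-addition law: u' = (u − v)/(1 − uv/c²), taking u = β_B and v = β_A.
u' = (-0.940 − 0.432) / (1 − (0.432)(-0.940)) = -1.3720/1.4061 = -0.9758.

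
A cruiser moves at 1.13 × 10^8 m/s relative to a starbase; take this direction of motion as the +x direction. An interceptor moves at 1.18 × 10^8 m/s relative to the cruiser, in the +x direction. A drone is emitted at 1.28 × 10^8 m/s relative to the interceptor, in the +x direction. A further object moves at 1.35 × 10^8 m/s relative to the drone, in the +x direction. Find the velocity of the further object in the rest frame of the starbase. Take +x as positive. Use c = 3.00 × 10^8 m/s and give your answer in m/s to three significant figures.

2.82 × 10^8 m/s

Apply u = (u' + v)/(1 + u'v/c²) successively, working outward toward the starbase.
(Dividing each given speed by c = 3.00 × 10^8 m/s to work in units of c.)
Start: velocity of the cruiser relative to the starbase = 0.3767c.
Compose with the interceptor (u' = 0.393 in the cruiser frame): u_1 = (0.393 + 0.377) / (1 + 0.393·0.377) = 0.7700/1.1482 = 0.6706.
Compose with the drone (u' = 0.427 in the interceptor frame): u_2 = (0.427 + 0.671) / (1 + 0.427·0.671) = 1.0973/1.2861 = 0.8532.
Compose with the further object (u' = 0.450 in the drone frame): u_3 = (0.450 + 0.853) / (1 + 0.450·0.853) = 1.3032/1.3839 = 0.9417.
So u = 0.9417 × 3.00 × 10^8 m/s.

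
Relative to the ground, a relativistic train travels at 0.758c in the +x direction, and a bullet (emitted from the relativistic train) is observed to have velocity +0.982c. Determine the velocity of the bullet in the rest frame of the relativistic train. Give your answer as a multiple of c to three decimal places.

+0.876c

Invert the composition law: u' = (u − v)/(1 − uv/c²).
u' = (0.982 − 0.758) / (1 − (0.982)(0.758)) = 0.2240/0.2556 = 0.8762.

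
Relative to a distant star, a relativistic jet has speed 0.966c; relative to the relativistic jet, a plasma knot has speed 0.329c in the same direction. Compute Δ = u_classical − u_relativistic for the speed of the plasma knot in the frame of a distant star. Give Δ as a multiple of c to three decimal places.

Δ = 0.312c

Galilean: u_cl = 0.329 + 0.966 = 1.2950.
Relativistic: u_rel = (0.329 + 0.966) / (1 + 0.329·0.966) = 1.2950/1.3178 = 0.9827.
Δ = 1.2950 − 0.9827 = 0.3123.
(The classical prediction exceeds c; the relativistic result does not.)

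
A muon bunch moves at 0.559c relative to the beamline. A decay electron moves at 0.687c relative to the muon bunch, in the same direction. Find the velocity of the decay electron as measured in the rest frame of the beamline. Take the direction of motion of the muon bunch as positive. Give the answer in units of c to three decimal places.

0.900c

With v = 0.559 and u' = 0.687 (in units of c),
u = (u' + v)/(1 + u'v/c²):
u = (0.687 + 0.559) / (1 + 0.687·0.559) = 1.2460/1.3840 = 0.9003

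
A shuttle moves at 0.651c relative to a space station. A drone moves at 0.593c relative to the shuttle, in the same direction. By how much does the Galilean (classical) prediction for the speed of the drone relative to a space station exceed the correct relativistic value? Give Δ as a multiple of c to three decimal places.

Galilean: u_cl = 0.593 + 0.651 = 1.2440.
Relativistic: u_rel = (0.593 + 0.651) / (1 + 0.593·0.651) = 1.2440/1.3860 = 0.8975.
Δ = 1.2440 − 0.8975 = 0.3465.
(The classical prediction exceeds c; the relativistic result does not.)

Δ = 0.346c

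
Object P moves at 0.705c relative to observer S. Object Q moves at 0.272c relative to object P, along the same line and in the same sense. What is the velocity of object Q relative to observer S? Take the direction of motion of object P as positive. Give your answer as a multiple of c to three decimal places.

With v = 0.705 and u' = 0.272 (in units of c),
u = (u' + v)/(1 + u'v/c²):
u = (0.272 + 0.705) / (1 + 0.272·0.705) = 0.9770/1.1918 = 0.8198

0.820c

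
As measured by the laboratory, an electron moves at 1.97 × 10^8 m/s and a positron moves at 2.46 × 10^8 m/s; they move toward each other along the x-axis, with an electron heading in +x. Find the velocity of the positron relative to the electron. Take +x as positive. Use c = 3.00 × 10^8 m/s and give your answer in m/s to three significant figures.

-2.88 × 10^8 m/s

β_A = 0.657, β_B = -0.820 (dividing each by c = 3.00 × 10^8 m/s).
Transform to A's frame with the inverse velocity-addition law: u' = (u − v)/(1 − uv/c²), taking u = β_B and v = β_A.
u' = (-0.820 − 0.657) / (1 − (0.657)(-0.820)) = -1.4767/1.5385 = -0.9598.
u' = -0.9598 × 3.00 × 10^8 m/s.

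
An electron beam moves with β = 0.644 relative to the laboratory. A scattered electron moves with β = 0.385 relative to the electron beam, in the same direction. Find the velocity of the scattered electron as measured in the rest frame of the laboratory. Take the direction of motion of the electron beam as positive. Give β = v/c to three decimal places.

With v = 0.644 and u' = 0.385 (in units of c),
u = (u' + v)/(1 + u'v/c²):
u = (0.385 + 0.644) / (1 + 0.385·0.644) = 1.0290/1.2479 = 0.8246

β = 0.825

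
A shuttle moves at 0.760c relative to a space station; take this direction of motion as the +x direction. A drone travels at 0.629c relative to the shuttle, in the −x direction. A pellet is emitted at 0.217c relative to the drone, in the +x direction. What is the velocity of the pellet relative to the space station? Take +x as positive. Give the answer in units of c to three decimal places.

+0.444c

Apply u = (u' + v)/(1 + u'v/c²) successively, working outward toward the space station.
Start: velocity of the shuttle relative to the space station = 0.7600c.
Compose with the drone (u' = -0.629 in the shuttle frame): u_1 = (-0.629 + 0.760) / (1 + (-0.629)·0.760) = 0.1310/0.5220 = 0.2510.
Compose with the pellet (u' = 0.217 in the drone frame): u_2 = (0.217 + 0.251) / (1 + 0.217·0.251) = 0.4680/1.0545 = 0.4438.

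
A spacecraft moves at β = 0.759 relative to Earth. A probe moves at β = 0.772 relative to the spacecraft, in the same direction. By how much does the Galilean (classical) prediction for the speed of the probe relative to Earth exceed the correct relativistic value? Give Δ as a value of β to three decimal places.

Galilean: u_cl = 0.772 + 0.759 = 1.5310.
Relativistic: u_rel = (0.772 + 0.759) / (1 + 0.772·0.759) = 1.5310/1.5859 = 0.9654.
Δ = 1.5310 − 0.9654 = 0.5656.
(The classical prediction exceeds c; the relativistic result does not.)

Δ = 0.566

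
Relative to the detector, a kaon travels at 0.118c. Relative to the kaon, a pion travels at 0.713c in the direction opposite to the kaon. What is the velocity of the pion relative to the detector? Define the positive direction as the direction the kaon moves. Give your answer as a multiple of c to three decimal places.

With v = 0.118 and u' = -0.713 (in units of c),
u = (u' + v)/(1 + u'v/c²):
u = (-0.713 + 0.118) / (1 + (-0.713)·0.118) = -0.5950/0.9159 = -0.6497

-0.650c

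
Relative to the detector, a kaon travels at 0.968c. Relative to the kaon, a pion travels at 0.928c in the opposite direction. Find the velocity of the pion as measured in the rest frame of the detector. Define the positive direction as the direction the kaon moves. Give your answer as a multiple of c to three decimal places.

With v = 0.968 and u' = -0.928 (in units of c),
u = (u' + v)/(1 + u'v/c²):
u = (-0.928 + 0.968) / (1 + (-0.928)·0.968) = 0.0400/0.1017 = 0.3933

+0.393c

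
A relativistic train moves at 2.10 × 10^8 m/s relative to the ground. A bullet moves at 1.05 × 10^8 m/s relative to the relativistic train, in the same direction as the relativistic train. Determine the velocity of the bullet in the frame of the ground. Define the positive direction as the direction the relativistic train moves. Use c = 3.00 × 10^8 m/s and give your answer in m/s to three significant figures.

In units of c (dividing by 3.00 × 10^8 m/s): v = 0.700, u' = 0.350.
u = (u' + v)/(1 + u'v/c²):
u = (0.350 + 0.700) / (1 + 0.350·0.700) = 1.0500/1.2450 = 0.8434
(Galilean addition would give +1.050c, exceeding c.)
Converting back: u = 0.8434 × 3.00 × 10^8 m/s.

2.53 × 10^8 m/s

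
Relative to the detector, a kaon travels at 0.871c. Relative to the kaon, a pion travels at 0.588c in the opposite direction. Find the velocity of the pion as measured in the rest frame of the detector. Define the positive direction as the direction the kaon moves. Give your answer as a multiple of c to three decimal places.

With v = 0.871 and u' = -0.588 (in units of c),
u = (u' + v)/(1 + u'v/c²):
u = (-0.588 + 0.871) / (1 + (-0.588)·0.871) = 0.2830/0.4879 = 0.5801
(Galilean addition would give +0.283c.)

+0.580c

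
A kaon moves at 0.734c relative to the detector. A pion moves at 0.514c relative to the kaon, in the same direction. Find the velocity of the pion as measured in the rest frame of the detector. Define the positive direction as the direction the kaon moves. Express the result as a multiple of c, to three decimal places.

With v = 0.734 and u' = 0.514 (in units of c),
u = (u' + v)/(1 + u'v/c²):
u = (0.514 + 0.734) / (1 + 0.514·0.734) = 1.2480/1.3773 = 0.9061
(Galilean addition would give +1.248c, exceeding c.)

0.906c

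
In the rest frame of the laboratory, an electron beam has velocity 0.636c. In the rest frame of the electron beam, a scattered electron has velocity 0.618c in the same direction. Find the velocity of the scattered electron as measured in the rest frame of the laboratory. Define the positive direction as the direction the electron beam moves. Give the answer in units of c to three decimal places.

0.900c

With v = 0.636 and u' = 0.618 (in units of c),
u = (u' + v)/(1 + u'v/c²):
u = (0.618 + 0.636) / (1 + 0.618·0.636) = 1.2540/1.3930 = 0.9002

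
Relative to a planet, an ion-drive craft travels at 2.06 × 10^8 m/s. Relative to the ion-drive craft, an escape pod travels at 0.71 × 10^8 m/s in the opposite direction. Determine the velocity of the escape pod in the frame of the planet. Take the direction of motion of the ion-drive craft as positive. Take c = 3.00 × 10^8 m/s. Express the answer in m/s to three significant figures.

+1.61 × 10^8 m/s

In units of c (dividing by 3.00 × 10^8 m/s): v = 0.687, u' = -0.237.
u = (u' + v)/(1 + u'v/c²):
u = (-0.237 + 0.687) / (1 + (-0.237)·0.687) = 0.4500/0.8375 = 0.5373
Converting back: u = 0.5373 × 3.00 × 10^8 m/s.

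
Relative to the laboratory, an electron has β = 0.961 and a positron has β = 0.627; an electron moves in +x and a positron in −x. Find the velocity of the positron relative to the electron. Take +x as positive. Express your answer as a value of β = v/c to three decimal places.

β = -0.991

β_A = 0.961, β_B = -0.627.
Transform to A's frame with the inverse velocity-addition law: u' = (u − v)/(1 − uv/c²), taking u = β_B and v = β_A.
u' = (-0.627 − 0.961) / (1 − (0.961)(-0.627)) = -1.5880/1.6025 = -0.9909.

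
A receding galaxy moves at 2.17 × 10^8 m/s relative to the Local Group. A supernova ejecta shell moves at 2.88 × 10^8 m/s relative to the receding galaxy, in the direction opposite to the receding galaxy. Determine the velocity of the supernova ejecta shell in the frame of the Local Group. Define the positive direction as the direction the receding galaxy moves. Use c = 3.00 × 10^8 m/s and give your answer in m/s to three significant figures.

-2.32 × 10^8 m/s

In units of c (dividing by 3.00 × 10^8 m/s): v = 0.723, u' = -0.960.
u = (u' + v)/(1 + u'v/c²):
u = (-0.960 + 0.723) / (1 + (-0.960)·0.723) = -0.2367/0.3056 = -0.7744
Converting back: u = -0.7744 × 3.00 × 10^8 m/s.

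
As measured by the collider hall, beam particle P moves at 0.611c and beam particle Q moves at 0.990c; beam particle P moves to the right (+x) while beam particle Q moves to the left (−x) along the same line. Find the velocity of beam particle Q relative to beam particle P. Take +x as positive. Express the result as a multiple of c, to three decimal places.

β_A = 0.611, β_B = -0.990.
Transform to A's frame with the inverse velocity-addition law: u' = (u − v)/(1 − uv/c²), taking u = β_B and v = β_A.
u' = (-0.990 − 0.611) / (1 − (0.611)(-0.990)) = -1.6010/1.6049 = -0.9976.

-0.998c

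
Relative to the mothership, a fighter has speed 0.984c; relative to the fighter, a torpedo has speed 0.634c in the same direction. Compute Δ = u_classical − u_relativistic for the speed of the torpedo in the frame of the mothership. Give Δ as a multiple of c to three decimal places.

Δ = 0.622c

Galilean: u_cl = 0.634 + 0.984 = 1.6180.
Relativistic: u_rel = (0.634 + 0.984) / (1 + 0.634·0.984) = 1.6180/1.6239 = 0.9964.
Δ = 1.6180 − 0.9964 = 0.6216.
(The classical prediction exceeds c; the relativistic result does not.)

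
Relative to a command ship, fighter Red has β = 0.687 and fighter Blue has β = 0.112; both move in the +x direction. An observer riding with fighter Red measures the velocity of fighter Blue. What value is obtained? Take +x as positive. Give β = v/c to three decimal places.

β = -0.623

β_A = 0.687, β_B = 0.112.
Transform to A's frame with the inverse velocity-addition law: u' = (u − v)/(1 − uv/c²), taking u = β_B and v = β_A.
u' = (0.112 − 0.687) / (1 − (0.687)(0.112)) = -0.5750/0.9231 = -0.6229.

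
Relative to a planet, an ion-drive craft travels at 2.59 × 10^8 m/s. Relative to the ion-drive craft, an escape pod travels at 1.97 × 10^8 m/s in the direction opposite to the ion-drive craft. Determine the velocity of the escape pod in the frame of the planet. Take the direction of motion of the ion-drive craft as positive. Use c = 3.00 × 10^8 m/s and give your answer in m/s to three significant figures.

In units of c (dividing by 3.00 × 10^8 m/s): v = 0.863, u' = -0.657.
u = (u' + v)/(1 + u'v/c²):
u = (-0.657 + 0.863) / (1 + (-0.657)·0.863) = 0.2067/0.4331 = 0.4772
Converting back: u = 0.4772 × 3.00 × 10^8 m/s.

+1.43 × 10^8 m/s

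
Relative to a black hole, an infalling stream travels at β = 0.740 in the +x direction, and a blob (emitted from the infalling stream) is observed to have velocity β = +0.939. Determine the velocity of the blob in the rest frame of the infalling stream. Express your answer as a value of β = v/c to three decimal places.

Invert the composition law: u' = (u − v)/(1 − uv/c²).
u' = (0.939 − 0.740) / (1 − (0.939)(0.740)) = 0.1990/0.3051 = 0.6522.

β = +0.652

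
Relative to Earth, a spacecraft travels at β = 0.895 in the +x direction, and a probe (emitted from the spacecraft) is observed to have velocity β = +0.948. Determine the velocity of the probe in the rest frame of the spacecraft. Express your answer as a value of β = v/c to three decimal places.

β = +0.350

Invert the composition law: u' = (u − v)/(1 − uv/c²).
u' = (0.948 − 0.895) / (1 − (0.948)(0.895)) = 0.0530/0.1515 = 0.3497.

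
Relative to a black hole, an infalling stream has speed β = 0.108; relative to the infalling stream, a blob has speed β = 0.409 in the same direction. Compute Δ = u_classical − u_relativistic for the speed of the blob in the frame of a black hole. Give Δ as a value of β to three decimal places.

Δ = 0.022

Galilean: u_cl = 0.409 + 0.108 = 0.5170.
Relativistic: u_rel = (0.409 + 0.108) / (1 + 0.409·0.108) = 0.5170/1.0442 = 0.4951.
Δ = 0.5170 − 0.4951 = 0.0219.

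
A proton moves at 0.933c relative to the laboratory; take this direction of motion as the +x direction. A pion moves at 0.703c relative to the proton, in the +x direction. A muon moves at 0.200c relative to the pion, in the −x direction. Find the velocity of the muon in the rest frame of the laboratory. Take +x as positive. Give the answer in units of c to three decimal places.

+0.982c

Apply u = (u' + v)/(1 + u'v/c²) successively, working outward toward the laboratory.
Start: velocity of the proton relative to the laboratory = 0.9330c.
Compose with the pion (u' = 0.703 in the proton frame): u_1 = (0.703 + 0.933) / (1 + 0.703·0.933) = 1.6360/1.6559 = 0.9880.
Compose with the muon (u' = -0.200 in the pion frame): u_2 = (-0.200 + 0.988) / (1 + (-0.200)·0.988) = 0.7880/0.8024 = 0.9820.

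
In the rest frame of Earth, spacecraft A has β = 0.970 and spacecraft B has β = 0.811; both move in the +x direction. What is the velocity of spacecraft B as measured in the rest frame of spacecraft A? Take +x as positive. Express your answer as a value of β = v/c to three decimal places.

β = -0.745

β_A = 0.970, β_B = 0.811.
Transform to A's frame with the inverse velocity-addition law: u' = (u − v)/(1 − uv/c²), taking u = β_B and v = β_A.
u' = (0.811 − 0.970) / (1 − (0.970)(0.811)) = -0.1590/0.2133 = -0.7453.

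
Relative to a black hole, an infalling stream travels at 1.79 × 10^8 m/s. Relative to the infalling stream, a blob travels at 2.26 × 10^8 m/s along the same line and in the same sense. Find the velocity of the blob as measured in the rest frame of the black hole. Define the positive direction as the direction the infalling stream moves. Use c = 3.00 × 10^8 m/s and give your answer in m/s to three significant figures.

In units of c (dividing by 3.00 × 10^8 m/s): v = 0.597, u' = 0.753.
u = (u' + v)/(1 + u'v/c²):
u = (0.753 + 0.597) / (1 + 0.753·0.597) = 1.3500/1.4495 = 0.9314
Converting back: u = 0.9314 × 3.00 × 10^8 m/s.

2.79 × 10^8 m/s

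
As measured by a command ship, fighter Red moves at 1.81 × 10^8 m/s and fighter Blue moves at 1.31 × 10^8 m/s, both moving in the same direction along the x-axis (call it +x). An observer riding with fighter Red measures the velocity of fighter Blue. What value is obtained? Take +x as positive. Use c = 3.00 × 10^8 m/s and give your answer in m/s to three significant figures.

-6.79 × 10^7 m/s

β_A = 0.603, β_B = 0.437 (dividing each by c = 3.00 × 10^8 m/s).
Transform to A's frame with the inverse velocity-addition law: u' = (u − v)/(1 − uv/c²), taking u = β_B and v = β_A.
u' = (0.437 − 0.603) / (1 − (0.603)(0.437)) = -0.1667/0.7365 = -0.2263.
u' = -0.2263 × 3.00 × 10^8 m/s.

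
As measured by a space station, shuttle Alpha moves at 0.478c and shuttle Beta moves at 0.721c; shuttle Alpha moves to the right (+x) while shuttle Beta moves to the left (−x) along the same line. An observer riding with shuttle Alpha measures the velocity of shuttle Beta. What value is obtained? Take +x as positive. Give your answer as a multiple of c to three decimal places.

-0.892c

β_A = 0.478, β_B = -0.721.
Transform to A's frame with the inverse velocity-addition law: u' = (u − v)/(1 − uv/c²), taking u = β_B and v = β_A.
u' = (-0.721 − 0.478) / (1 − (0.478)(-0.721)) = -1.1990/1.3446 = -0.8917.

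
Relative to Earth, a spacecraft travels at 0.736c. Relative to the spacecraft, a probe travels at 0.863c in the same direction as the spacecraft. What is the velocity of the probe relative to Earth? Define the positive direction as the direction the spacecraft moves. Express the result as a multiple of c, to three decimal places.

With v = 0.736 and u' = 0.863 (in units of c),
u = (u' + v)/(1 + u'v/c²):
u = (0.863 + 0.736) / (1 + 0.863·0.736) = 1.5990/1.6352 = 0.9779
(Galilean addition would give +1.599c, exceeding c.)

0.978c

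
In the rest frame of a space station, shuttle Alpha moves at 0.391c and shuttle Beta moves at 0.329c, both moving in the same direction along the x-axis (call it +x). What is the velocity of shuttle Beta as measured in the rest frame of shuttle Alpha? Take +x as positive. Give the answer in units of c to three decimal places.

β_A = 0.391, β_B = 0.329.
Transform to A's frame with the inverse velocity-addition law: u' = (u − v)/(1 − uv/c²), taking u = β_B and v = β_A.
u' = (0.329 − 0.391) / (1 − (0.391)(0.329)) = -0.0620/0.8714 = -0.0712.

-0.071c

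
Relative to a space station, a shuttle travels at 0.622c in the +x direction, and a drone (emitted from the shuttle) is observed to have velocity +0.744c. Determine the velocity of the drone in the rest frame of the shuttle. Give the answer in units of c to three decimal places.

Invert the composition law: u' = (u − v)/(1 − uv/c²).
u' = (0.744 − 0.622) / (1 − (0.744)(0.622)) = 0.1220/0.5372 = 0.2271.

+0.227c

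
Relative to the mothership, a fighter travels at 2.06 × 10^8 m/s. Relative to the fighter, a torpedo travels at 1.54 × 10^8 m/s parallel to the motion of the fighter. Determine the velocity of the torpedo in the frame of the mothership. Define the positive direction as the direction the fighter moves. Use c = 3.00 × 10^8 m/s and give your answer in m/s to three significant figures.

In units of c (dividing by 3.00 × 10^8 m/s): v = 0.687, u' = 0.513.
u = (u' + v)/(1 + u'v/c²):
u = (0.513 + 0.687) / (1 + 0.513·0.687) = 1.2000/1.3525 = 0.8873
(Galilean addition would give +1.200c, exceeding c.)
Converting back: u = 0.8873 × 3.00 × 10^8 m/s.

2.66 × 10^8 m/s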